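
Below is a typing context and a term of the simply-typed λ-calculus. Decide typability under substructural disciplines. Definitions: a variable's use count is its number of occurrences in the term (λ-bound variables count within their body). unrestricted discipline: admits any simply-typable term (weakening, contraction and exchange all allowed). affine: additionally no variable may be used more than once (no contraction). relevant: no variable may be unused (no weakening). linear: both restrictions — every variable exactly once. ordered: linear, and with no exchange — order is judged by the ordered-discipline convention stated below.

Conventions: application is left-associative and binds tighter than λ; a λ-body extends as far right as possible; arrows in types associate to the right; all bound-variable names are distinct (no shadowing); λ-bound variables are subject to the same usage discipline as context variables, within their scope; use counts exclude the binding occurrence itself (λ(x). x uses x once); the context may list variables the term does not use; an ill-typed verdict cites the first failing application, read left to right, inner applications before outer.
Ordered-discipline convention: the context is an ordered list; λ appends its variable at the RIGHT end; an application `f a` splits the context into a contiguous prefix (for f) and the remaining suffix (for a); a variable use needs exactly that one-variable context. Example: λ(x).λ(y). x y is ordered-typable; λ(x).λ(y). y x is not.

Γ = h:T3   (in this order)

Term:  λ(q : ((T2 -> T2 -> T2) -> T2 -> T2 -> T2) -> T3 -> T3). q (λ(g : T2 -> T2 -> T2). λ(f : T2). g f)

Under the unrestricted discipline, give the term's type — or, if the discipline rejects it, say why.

term : (((T2 -> T2 -> T2) -> T2 -> T2 -> T2) -> T3 -> T3) -> T3 -> T3
usage: h=0, q (bound)=1, g (bound)=1, f (bound)=1
order of uses: q, g, f
typing: ✓ — (((T2 -> T2 -> T2) -> T2 -> T2 -> T2) -> T3 -> T3) -> T3 -> T3
summary: ordered ✗ | linear ✗ | affine ✓ | relevant ✗ | unrestricted ✓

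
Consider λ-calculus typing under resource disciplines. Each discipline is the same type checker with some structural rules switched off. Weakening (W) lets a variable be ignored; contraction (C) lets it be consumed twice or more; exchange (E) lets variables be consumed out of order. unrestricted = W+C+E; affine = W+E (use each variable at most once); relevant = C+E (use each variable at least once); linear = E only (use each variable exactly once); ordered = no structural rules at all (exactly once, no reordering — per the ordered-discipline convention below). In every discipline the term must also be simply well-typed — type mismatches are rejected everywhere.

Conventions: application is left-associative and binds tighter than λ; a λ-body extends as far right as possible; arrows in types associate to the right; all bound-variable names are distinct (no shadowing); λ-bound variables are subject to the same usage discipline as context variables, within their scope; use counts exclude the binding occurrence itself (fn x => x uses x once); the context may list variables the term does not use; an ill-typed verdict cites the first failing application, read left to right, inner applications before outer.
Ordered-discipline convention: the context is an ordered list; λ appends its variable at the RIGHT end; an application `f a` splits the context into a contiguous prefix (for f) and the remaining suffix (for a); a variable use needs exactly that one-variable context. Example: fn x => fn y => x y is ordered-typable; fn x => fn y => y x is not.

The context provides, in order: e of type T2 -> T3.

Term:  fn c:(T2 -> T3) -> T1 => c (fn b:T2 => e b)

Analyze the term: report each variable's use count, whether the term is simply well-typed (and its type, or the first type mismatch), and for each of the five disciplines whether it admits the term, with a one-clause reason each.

usage: e=1; c (bound)=1; b (bound)=1
use order (left to right): c, e, b
typing: the term checks, with type ((T2 -> T3) -> T1) -> T1
ordered: ✗ — needs exchange: uses follow c, e, b
linear: ✓ — exactly-once usage across e, c, b
affine: ✓ — at most one use each (e, c, b)
relevant: ✓ — e, c, b: all used, weakening unneeded
unrestricted: ✓ — simply typable at ((T2 -> T3) -> T1) -> T1; W, C, E all held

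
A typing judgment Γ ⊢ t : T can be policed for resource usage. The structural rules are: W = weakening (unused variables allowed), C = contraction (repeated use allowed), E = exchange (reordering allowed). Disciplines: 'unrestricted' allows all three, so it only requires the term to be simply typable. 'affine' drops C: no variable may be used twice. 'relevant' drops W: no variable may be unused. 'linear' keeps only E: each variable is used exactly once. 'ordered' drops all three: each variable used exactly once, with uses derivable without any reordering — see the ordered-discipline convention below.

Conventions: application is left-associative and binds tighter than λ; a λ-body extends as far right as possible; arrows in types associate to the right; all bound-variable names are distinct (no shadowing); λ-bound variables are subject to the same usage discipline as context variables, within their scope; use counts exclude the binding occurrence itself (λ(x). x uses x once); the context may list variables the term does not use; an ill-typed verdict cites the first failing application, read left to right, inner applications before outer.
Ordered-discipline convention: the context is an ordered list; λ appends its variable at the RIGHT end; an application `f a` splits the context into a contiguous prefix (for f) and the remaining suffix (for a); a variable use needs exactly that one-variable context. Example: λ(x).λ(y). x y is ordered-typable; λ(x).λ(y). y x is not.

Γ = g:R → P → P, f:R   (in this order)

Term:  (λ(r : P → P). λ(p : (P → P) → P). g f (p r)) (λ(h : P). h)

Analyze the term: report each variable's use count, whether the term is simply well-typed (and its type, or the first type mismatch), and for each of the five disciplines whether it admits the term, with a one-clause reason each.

usage: g=1; f=1; r (bound)=1; p (bound)=1; h (bound)=1
left-to-right use order: g, f, p, r, h
typing: ✓ — ((P → P) → P) → P
ordered: ✗, no contiguous prefix/suffix split fits g, f, p, r, h
linear: ✓, each of g, f, r, p, h used exactly once
affine: ✓, at most one use each (g, f, r, p, h)
relevant: ✓, g, f, r, p, h: all used, weakening unneeded
unrestricted: ✓, well-typed at ((P → P) → P) → P; no restrictions here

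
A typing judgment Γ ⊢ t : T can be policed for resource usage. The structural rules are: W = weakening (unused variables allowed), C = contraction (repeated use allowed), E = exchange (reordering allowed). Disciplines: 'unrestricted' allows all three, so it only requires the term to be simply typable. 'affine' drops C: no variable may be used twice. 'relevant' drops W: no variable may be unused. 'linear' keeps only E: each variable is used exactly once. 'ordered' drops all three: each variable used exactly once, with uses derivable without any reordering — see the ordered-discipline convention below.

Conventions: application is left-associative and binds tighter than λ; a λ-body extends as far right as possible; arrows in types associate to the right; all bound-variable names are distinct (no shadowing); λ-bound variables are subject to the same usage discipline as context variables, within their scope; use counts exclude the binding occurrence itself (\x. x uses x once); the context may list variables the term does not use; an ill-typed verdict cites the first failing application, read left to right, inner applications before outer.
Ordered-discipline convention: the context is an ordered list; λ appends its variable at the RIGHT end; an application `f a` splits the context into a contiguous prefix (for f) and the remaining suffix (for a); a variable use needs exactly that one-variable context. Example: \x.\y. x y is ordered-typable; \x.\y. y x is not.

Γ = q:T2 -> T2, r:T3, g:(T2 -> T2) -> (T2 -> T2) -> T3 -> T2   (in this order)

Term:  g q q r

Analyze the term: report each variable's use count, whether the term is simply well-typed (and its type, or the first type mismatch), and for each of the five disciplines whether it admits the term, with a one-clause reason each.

variable uses: q: 2, r: 1, g: 1
uses in reading order: g, q, q, r
typing: well-typed at T2
ordered ✗ (needs contraction — q ×2)
linear ✗ (needs contraction — q ×2)
affine ✗ (needs contraction — q ×2)
relevant ✓ (q, r, g: all used, weakening unneeded)
unrestricted ✓ (simply typable at T2; W, C, E all held)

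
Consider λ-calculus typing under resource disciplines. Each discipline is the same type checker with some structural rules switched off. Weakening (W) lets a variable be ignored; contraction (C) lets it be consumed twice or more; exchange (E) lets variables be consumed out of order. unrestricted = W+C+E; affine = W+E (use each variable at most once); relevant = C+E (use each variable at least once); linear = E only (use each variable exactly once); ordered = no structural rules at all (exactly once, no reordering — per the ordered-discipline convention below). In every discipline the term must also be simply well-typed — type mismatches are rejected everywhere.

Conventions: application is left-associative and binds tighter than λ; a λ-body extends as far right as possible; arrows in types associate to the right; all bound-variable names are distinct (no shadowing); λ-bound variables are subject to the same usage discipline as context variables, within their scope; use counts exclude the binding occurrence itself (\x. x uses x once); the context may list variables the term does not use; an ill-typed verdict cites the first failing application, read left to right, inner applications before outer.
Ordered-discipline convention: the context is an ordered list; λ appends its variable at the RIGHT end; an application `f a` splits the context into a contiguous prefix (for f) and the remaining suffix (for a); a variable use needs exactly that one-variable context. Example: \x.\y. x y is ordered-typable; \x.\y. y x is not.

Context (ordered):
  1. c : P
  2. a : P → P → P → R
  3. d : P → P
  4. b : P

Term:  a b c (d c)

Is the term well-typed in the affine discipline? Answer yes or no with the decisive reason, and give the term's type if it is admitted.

no — c ×2 used more than once (contraction)
usage: c: 2×; a: 1×; d: 1×; b: 1×
use order (left to right): a, b, c, d, c
typing: well-typed at R
summary: ordered ✗; linear ✗; affine ✗; relevant ✓; unrestricted ✓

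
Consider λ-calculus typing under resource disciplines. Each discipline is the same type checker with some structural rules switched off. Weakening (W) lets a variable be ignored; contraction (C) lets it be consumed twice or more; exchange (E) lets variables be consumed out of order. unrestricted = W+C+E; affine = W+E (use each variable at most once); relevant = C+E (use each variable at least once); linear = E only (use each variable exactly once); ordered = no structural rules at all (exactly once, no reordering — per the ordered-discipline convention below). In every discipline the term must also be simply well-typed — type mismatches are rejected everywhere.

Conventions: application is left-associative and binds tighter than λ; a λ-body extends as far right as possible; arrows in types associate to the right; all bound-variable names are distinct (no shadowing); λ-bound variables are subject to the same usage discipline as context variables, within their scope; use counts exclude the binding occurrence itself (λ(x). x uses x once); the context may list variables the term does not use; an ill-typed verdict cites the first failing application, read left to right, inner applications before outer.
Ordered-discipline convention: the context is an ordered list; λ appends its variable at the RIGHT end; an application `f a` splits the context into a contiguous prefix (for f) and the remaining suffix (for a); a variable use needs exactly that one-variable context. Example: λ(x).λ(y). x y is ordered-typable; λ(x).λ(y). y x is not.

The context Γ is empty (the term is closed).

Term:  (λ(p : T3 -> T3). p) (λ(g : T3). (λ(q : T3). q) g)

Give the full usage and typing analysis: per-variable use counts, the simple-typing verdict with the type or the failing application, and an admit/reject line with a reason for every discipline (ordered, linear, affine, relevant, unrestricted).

use counts: p (λ-bound): 1×, g (λ-bound): 1×, q (λ-bound): 1×
use order (left to right): p, q, g
typing: ✓ — T3 -> T3
ordered: ✓ — p, g, q: once each, no exchange needed
linear: ✓ — single use per variable (p, g, q)
affine: ✓ — none of p, g, q used more than once
relevant: ✓ — none of p, g, q goes unused
unrestricted: ✓ — well-typed at T3 -> T3; no restrictions here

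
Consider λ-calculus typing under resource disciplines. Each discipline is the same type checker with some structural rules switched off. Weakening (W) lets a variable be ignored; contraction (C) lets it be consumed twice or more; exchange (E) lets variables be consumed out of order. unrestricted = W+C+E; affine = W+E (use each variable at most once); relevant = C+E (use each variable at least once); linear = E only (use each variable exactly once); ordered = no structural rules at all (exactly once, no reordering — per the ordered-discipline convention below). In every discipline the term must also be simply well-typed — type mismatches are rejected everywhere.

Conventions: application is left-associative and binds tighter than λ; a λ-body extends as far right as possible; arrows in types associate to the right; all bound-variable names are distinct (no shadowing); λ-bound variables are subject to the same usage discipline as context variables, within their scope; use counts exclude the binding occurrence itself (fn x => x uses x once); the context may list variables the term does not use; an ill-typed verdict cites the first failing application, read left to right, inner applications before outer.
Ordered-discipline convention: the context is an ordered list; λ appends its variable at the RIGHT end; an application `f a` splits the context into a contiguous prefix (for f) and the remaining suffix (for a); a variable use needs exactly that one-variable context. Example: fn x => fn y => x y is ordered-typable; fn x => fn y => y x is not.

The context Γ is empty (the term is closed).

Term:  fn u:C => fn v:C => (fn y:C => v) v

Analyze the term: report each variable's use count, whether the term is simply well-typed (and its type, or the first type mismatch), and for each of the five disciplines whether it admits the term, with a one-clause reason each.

use counts: u (λ-bound): 0×; v (λ-bound): 2×; y (λ-bound): 0×
left-to-right use order: v, v
typing: well-typed — term : C → C → C
ordered: ✗ — repeated use of v ×2; needs weakening: u, y unused
linear: ✗ — repeated use of v ×2; needs weakening: u, y unused
affine: ✗ — repeated use of v ×2
relevant: ✗ — needs weakening: u, y unused
unrestricted: ✓ — simply typable at C → C → C; W, C, E all held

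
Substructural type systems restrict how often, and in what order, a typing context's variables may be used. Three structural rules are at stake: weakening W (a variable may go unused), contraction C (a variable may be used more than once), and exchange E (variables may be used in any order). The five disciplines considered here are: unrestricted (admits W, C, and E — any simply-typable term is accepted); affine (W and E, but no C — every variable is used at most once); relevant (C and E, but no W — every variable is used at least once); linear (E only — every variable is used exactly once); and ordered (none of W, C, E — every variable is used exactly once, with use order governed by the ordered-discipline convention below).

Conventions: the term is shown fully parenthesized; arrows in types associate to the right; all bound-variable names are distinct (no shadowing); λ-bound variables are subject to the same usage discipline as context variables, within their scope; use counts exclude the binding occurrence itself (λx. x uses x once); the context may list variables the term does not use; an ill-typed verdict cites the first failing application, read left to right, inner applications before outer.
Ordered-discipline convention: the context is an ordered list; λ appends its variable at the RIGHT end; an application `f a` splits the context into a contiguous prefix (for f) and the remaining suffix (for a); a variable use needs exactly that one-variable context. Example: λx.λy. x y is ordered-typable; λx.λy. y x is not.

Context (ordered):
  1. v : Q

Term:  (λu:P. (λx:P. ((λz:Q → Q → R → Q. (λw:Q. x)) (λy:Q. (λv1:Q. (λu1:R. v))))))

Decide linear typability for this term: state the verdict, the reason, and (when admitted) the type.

no — needs weakening: u, z, w, y, v1, u1 unused
usage: v: 1; u (bound): 0; x (bound): 1; z (bound): 0; w (bound): 0; y (bound): 0; v1 (bound): 0; u1 (bound): 0
left-to-right use order: x, v
typing: the term checks, with type P → P → Q → P
all disciplines: ordered ✗, linear ✗, affine ✓, relevant ✗, unrestricted ✓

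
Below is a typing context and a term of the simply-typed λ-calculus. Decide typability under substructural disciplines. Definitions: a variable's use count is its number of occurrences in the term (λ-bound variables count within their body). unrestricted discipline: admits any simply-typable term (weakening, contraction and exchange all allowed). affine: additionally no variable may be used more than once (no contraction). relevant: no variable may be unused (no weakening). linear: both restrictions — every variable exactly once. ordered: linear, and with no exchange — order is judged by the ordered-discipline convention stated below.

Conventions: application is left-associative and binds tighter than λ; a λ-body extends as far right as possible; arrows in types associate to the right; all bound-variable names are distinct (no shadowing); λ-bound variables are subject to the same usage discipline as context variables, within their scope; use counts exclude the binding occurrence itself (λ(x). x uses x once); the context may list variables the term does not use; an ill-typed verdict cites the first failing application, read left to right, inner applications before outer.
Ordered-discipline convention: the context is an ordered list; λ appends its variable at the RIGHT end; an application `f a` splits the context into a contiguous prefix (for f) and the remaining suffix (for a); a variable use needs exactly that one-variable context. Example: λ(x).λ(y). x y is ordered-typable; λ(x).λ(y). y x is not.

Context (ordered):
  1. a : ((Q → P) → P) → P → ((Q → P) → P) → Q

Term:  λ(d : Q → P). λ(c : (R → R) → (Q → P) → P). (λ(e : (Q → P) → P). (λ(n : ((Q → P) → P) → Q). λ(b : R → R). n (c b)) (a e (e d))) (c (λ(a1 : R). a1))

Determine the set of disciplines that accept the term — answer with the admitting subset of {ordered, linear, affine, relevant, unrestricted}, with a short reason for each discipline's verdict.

admitted by: relevant, unrestricted
use counts: a=1; d (bound)=1; c (bound)=2; e (bound)=2; n (bound)=1; b (bound)=1; a1 (bound)=1
use order (left to right): n, c, b, a, e, e, d, c, a1
typing: ✓ — (Q → P) → ((R → R) → (Q → P) → P) → (R → R) → Q
ordered: ✗, repeated use of c ×2, e ×2
linear: ✗, repeated use of c ×2, e ×2
affine: ✗, repeated use of c ×2, e ×2
relevant: ✓, a, d, c, e, n, b, a1: all used, weakening unneeded
unrestricted: ✓, simply typable at (Q → P) → ((R → R) → (Q → P) → P) → (R → R) → Q; W, C, E all held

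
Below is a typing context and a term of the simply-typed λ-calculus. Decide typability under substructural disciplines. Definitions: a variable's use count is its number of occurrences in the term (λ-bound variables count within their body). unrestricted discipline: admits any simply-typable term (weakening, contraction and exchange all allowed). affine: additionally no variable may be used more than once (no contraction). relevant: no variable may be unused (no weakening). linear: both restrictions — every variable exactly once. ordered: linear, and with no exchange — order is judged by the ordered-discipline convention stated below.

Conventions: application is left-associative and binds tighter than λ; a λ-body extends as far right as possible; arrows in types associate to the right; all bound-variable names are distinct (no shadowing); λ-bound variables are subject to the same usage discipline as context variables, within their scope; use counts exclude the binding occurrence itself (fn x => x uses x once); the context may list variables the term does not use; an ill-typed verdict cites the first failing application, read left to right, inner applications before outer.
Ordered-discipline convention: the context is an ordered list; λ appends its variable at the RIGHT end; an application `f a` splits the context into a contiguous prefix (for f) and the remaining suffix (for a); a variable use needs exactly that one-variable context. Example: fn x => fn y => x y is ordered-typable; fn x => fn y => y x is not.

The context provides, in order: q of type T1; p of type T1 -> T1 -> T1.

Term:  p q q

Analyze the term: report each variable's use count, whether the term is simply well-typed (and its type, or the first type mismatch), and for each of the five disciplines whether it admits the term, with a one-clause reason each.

usage: q: 2; p: 1
left-to-right use order: p, q, q
typing: well-typed at T1
ordered: ✗, repeated use of q ×2
linear: ✗, repeated use of q ×2
affine: ✗, repeated use of q ×2
relevant: ✓, at least one use each (q, p)
unrestricted: ✓, simply typable at T1; W, C, E all held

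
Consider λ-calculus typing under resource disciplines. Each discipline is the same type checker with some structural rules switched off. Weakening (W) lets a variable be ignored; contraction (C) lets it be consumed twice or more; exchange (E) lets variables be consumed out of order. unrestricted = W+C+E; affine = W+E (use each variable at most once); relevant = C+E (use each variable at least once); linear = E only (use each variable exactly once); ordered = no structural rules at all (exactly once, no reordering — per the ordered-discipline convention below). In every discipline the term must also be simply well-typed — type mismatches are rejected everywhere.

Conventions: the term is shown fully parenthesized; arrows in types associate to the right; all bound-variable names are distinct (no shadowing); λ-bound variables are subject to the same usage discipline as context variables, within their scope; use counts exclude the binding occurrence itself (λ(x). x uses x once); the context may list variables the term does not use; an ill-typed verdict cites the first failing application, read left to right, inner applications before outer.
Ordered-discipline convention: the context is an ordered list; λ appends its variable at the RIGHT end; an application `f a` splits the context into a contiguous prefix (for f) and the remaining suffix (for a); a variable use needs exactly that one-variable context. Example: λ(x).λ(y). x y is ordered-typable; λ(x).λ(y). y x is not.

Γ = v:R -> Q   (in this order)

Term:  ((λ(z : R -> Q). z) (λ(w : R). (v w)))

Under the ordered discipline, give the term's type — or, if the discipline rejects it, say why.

term : R -> Q
counts: v=1; z (bound)=1; w (bound)=1
use order (left to right): z, v, w
typing: ✓ — R -> Q
all disciplines: ordered ✓; linear ✓; affine ✓; relevant ✓; unrestricted ✓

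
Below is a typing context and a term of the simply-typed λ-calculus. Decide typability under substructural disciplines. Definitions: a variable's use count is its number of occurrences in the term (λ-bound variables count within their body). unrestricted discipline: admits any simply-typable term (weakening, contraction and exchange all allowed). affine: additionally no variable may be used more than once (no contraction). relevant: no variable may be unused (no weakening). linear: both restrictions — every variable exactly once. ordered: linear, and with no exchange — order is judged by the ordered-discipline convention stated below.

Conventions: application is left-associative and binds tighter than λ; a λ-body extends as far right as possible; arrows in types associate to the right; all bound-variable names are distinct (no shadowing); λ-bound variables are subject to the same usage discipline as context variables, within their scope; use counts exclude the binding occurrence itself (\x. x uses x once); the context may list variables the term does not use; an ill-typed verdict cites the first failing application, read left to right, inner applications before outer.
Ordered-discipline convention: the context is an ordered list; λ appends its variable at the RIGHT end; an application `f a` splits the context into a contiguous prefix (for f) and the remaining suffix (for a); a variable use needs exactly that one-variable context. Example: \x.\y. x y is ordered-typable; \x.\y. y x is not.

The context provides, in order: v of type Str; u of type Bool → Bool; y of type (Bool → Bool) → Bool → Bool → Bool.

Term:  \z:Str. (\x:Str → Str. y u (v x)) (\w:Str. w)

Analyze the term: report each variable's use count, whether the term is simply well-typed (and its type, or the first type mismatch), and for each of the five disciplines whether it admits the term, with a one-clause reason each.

variable uses: v: 1×, u: 1×, y: 1×, z [bound]: 0×, x [bound]: 1×, w [bound]: 1×
use order (left to right): y, u, v, x, w
typing: ill-typed: can't apply a value of type Str
ordered: ✗ — fails simple typing
linear: ✗ — a type mismatch blocks all five
affine: ✗ — the type mismatch rejects it
relevant: ✗ — not simply typable
unrestricted: ✗ — fails simple typing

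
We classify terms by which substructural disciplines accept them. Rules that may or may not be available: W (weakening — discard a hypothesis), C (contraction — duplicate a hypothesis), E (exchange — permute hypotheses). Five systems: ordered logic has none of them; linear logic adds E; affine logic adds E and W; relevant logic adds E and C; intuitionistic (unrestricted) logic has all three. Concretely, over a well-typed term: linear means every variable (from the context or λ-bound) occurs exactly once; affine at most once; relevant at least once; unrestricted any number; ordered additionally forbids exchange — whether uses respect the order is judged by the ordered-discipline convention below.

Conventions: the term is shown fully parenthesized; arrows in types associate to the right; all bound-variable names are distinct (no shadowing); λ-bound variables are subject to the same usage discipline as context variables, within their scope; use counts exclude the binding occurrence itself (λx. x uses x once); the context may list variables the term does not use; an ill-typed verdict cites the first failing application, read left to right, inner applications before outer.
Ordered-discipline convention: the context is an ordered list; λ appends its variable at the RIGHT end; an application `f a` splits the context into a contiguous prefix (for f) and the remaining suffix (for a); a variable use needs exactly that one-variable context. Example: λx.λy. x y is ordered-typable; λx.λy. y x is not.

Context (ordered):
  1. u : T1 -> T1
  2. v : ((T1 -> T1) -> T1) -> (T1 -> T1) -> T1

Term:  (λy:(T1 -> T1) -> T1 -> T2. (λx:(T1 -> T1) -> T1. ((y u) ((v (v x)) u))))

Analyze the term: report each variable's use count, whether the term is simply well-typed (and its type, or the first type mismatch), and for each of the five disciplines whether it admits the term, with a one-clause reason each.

use counts: u: 2×, v: 2×, y [bound]: 1×, x [bound]: 1×
use order (left to right): y, u, v, v, x, u
typing: ✓ — ((T1 -> T1) -> T1 -> T2) -> ((T1 -> T1) -> T1) -> T2
ordered: ✗, needs contraction — u ×2, v ×2
linear: ✗, needs contraction — u ×2, v ×2
affine: ✗, needs contraction — u ×2, v ×2
relevant: ✓, every one of u, v, y, x appears
unrestricted: ✓, typability at ((T1 -> T1) -> T1 -> T2) -> ((T1 -> T1) -> T1) -> T2 is all that's needed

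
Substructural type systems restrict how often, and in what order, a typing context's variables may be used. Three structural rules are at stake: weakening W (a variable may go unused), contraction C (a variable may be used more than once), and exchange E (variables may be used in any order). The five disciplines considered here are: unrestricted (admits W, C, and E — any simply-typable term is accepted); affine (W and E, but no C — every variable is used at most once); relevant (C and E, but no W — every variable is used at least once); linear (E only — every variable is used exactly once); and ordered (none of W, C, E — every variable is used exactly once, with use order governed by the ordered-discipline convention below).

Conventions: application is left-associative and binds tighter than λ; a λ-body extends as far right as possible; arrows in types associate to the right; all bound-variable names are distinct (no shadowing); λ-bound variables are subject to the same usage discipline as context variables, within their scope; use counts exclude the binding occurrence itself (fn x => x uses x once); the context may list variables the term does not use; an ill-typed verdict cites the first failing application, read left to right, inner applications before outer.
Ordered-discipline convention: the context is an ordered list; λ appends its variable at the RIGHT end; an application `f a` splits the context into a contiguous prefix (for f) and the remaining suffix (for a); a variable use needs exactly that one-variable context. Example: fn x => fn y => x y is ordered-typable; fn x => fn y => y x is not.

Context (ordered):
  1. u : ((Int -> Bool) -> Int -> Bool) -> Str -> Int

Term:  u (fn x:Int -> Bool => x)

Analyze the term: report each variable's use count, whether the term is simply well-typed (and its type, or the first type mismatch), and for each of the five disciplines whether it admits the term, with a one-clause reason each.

use counts: u=1, x (λ-bound)=1
order of uses: u, x
typing: the term checks, with type Str -> Int
ordered: ✓, u, x once each; derivable with no W/C/E
linear: ✓, each of u, x used exactly once
affine: ✓, u, x: no repeats, contraction unneeded
relevant: ✓, every one of u, x appears
unrestricted: ✓, typability at Str -> Int is all that's needed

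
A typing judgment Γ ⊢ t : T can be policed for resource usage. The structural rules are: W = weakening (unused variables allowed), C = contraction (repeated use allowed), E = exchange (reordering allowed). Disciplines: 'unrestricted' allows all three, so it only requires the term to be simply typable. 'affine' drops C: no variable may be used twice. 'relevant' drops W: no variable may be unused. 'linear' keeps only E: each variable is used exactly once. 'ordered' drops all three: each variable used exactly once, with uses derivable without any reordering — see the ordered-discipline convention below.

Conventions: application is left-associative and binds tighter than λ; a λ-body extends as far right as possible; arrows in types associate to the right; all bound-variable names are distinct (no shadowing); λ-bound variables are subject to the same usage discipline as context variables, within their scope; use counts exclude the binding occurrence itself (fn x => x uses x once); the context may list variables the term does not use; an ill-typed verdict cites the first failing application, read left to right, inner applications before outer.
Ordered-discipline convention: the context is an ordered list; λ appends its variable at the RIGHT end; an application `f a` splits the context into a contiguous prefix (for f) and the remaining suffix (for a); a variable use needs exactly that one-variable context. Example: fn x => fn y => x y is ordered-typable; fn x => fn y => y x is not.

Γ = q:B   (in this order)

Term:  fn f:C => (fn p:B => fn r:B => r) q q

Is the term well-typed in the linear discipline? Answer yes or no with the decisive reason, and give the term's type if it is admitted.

no — needs contraction — q ×2; f, p left unused
usage: q=2; f [bound]=0; p [bound]=0; r [bound]=1
order of uses: r, q, q
typing: well-typed at C → B
all disciplines: ordered ✗; linear ✗; affine ✗; relevant ✗; unrestricted ✓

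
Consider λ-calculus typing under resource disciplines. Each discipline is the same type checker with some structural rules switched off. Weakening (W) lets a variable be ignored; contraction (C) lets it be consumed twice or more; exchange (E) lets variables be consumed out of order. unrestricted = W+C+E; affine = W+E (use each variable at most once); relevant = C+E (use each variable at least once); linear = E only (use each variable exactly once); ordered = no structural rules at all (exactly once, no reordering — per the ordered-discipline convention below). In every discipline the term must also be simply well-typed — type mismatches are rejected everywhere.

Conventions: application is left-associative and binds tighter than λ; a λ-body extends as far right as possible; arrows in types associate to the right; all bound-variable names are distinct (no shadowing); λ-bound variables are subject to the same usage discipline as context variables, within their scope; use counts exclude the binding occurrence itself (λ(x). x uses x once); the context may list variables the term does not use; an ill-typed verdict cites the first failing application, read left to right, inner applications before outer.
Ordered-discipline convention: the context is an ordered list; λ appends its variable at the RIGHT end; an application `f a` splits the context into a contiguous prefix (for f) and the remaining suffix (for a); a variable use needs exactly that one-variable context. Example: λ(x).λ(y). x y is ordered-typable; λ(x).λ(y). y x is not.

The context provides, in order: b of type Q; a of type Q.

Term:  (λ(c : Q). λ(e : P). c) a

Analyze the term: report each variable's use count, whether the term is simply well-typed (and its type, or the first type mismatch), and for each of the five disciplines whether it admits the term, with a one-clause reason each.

use counts: b: 0×; a: 1×; c (bound): 1×; e (bound): 0×
use order (left to right): c, a
typing: the term checks, with type P → Q
ordered ✗ (b, e never used (weakening))
linear ✗ (b, e never used (weakening))
affine ✓ (b, a, c, e: no repeats, contraction unneeded)
relevant ✗ (b, e never used (weakening))
unrestricted ✓ (type-checks (P → Q) and nothing is barred)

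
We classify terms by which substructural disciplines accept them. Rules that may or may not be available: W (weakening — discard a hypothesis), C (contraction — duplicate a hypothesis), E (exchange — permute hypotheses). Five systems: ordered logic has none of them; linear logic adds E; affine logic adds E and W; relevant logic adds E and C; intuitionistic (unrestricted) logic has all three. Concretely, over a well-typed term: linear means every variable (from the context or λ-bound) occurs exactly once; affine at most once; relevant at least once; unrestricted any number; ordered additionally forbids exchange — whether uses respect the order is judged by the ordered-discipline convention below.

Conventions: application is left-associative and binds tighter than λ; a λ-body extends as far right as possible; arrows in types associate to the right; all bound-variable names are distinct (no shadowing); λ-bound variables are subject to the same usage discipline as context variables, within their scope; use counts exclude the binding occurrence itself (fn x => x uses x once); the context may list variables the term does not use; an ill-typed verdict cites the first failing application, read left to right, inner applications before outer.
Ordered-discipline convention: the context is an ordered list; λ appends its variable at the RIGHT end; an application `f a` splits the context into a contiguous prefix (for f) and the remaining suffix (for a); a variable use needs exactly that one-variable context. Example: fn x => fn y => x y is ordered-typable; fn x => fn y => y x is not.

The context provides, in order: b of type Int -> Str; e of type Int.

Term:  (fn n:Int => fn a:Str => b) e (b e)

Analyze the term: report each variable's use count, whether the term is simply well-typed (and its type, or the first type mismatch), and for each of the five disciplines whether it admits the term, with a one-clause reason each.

counts: b ×2, e ×2, n (bound) ×0, a (bound) ×0
order of uses: b, e, b, e
typing: well-typed at Int -> Str
ordered: ✗ — needs contraction — b ×2, e ×2; unused: n, a — weakening required
linear: ✗ — needs contraction — b ×2, e ×2; unused: n, a — weakening required
affine: ✗ — needs contraction — b ×2, e ×2
relevant: ✗ — unused: n, a — weakening required
unrestricted: ✓ — type-checks (Int -> Str) and nothing is barred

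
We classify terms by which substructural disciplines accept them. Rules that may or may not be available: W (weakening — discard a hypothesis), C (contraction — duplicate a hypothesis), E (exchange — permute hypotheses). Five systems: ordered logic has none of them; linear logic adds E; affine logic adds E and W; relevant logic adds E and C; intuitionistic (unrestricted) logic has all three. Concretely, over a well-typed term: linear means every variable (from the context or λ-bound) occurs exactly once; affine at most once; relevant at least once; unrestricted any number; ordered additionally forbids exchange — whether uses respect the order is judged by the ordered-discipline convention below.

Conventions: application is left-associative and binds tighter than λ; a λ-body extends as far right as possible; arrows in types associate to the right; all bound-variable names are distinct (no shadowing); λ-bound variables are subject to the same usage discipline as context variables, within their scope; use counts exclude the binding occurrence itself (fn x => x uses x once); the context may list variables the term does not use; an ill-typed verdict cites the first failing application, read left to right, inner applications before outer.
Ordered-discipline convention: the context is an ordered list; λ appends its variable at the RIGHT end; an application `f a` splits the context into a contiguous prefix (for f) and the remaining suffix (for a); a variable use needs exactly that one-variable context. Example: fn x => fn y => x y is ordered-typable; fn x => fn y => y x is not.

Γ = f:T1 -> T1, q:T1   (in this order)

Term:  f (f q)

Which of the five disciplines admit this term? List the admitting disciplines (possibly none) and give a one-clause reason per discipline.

admitting disciplines: relevant, unrestricted
variable uses: f: 2×, q: 1×
left-to-right use order: f, f, q
typing: well-typed — term : T1
ordered ✗ (repeated use of f ×2)
linear ✗ (repeated use of f ×2)
affine ✗ (repeated use of f ×2)
relevant ✓ (every one of f, q appears)
unrestricted ✓ (type-checks (T1) and nothing is barred)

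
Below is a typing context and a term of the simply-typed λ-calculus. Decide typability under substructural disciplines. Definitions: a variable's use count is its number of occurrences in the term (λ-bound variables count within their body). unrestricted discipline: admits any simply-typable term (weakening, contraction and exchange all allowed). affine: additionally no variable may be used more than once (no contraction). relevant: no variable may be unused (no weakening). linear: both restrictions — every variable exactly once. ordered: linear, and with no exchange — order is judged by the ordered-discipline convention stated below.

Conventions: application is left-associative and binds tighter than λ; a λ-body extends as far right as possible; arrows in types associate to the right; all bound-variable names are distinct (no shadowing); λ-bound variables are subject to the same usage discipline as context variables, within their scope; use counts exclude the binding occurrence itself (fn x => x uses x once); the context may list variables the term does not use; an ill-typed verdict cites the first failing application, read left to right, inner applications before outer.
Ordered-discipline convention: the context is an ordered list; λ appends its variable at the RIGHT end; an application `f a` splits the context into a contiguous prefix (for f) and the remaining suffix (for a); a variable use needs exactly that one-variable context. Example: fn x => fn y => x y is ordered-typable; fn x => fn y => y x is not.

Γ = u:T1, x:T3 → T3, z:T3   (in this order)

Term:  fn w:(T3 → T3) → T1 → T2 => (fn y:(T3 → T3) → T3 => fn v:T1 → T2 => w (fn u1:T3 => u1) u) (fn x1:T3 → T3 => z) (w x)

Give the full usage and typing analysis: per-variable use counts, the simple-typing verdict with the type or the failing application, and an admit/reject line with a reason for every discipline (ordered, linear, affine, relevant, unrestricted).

counts: u: 1×; x: 1×; z: 1×; w (λ-bound): 2×; y (λ-bound): 0×; v (λ-bound): 0×; u1 (λ-bound): 1×; x1 (λ-bound): 0×
uses in reading order: w, u1, u, z, w, x
typing: well-typed — term : ((T3 → T3) → T1 → T2) → T2
ordered: ✗, uses contraction: w ×2; y, v, x1 left unused
linear: ✗, uses contraction: w ×2; y, v, x1 left unused
affine: ✗, uses contraction: w ×2
relevant: ✗, y, v, x1 left unused
unrestricted: ✓, simply typable at ((T3 → T3) → T1 → T2) → T2; W, C, E all held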